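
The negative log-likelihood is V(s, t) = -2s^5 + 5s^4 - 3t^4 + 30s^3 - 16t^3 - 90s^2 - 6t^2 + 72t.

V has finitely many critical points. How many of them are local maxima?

4

V separates as a function of s plus a function of t, so ∇V=0 decouples.
∂V/∂s = -10s(s - 3)(s - 2)(s + 3) = 0 at s ∈ {-3, 0, 2, 3}; ∂V/∂t = -12(t - 1)(t + 2)(t + 3) = 0 at t ∈ {-3, -2, 1}.
The Hessian is diagonal: diag(V_ss, V_tt). Second derivatives: V_ss(-3)=900, V_ss(0)=-180, V_ss(2)=100, V_ss(3)=-180; V_tt(-3)=-48, V_tt(-2)=36, V_tt(1)=-144.
Local maxima occur where both diagonal entries negative: (0, -3), (0, 1), (3, -3), (3, 1). Count: 4.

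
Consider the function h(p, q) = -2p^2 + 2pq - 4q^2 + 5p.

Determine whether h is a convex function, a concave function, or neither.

concave

h is quadratic, so its Hessian is the constant matrix H = [[-4, 2], [2, -8]].
det(H) = 28, tr(H) = -12.
det(H) > 0 and tr(H) < 0, so H is negative definite everywhere: concave.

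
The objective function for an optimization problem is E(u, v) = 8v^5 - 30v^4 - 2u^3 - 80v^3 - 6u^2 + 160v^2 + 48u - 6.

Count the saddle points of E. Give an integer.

4

E separates as a function of u plus a function of v, so ∇E=0 decouples.
∂E/∂u = -6(u - 2)(u + 4) = 0 at u ∈ {-4, 2}; ∂E/∂v = 40v(v - 4)(v - 1)(v + 2) = 0 at v ∈ {-2, 0, 1, 4}.
The Hessian is diagonal: diag(E_uu, E_vv). Second derivatives: E_uu(-4)=36, E_uu(2)=-36; E_vv(-2)=-1440, E_vv(0)=320, E_vv(1)=-360, E_vv(4)=2880.
Saddle points occur where the two diagonal entries have opposite signs: (-4, -2), (-4, 1), (2, 0), (2, 4). Count: 4.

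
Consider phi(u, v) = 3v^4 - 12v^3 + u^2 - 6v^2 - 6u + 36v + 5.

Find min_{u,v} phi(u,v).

-31

phi(u,v) separates as P(u) + Q(v) + 5, so its minimum is min P + min Q + 5.
P'(u) = 2u - 6 vanishes at u ∈ {3}; Q'(v) = 12(v - 3)(v - 1)(v + 1) vanishes at v ∈ {-1, 1, 3}.
Local minima of P (where P''>0): P(3)=-9. Local minima of Q: Q(-1)=-27, Q(3)=-27.
So the global minimum of phi is P(3) + Q(-1) + 5 = -9 − 27 + 5 = -31, attained at (3, -1).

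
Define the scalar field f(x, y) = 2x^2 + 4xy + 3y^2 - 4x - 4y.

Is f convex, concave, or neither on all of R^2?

convex

f is quadratic, so its Hessian is the constant matrix H = [[4, 4], [4, 6]].
det(H) = 8, tr(H) = 10.
det(H) > 0 and tr(H) > 0, so H is positive definite everywhere: convex.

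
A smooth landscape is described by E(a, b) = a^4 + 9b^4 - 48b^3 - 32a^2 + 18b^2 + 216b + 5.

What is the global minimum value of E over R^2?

E(a,b) separates as P(a) + Q(b) + 5, so its minimum is min P + min Q + 5.
P'(a) = 4a(a - 4)(a + 4) vanishes at a ∈ {-4, 0, 4}; Q'(b) = 36(b - 3)(b - 2)(b + 1) vanishes at b ∈ {-1, 2, 3}.
Local minima of P (where P''>0): P(-4)=-256, P(4)=-256. Local minima of Q: Q(-1)=-141, Q(3)=243.
So the global minimum of E is P(-4) + Q(-1) + 5 = -256 − 141 + 5 = -392, attained at (-4, -1).

-392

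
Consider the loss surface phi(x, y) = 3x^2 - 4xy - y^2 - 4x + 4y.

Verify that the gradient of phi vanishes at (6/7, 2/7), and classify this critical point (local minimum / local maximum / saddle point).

saddle point

∇phi = (6x - 4y - 4, -4x - 2y + 4); substituting (6/7, 2/7) gives ∇phi = (0, 0), so (6/7, 2/7) is indeed a critical point.
The Hessian of phi is constant: H = [[6, -4], [-4, -2]].
det(H) = 6·(-2) − (-4)² = -28.
Since det(H) < 0, H is indefinite and the critical point is a saddle point.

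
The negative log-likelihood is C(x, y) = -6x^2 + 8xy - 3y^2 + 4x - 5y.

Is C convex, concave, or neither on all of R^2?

concave

C is quadratic, so its Hessian is the constant matrix H = [[-12, 8], [8, -6]].
det(H) = 8, tr(H) = -18.
det(H) > 0 and tr(H) < 0, so H is negative definite everywhere: concave.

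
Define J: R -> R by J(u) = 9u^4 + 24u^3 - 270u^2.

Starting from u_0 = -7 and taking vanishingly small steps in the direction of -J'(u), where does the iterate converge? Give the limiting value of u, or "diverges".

J'(u) = 36u(u - 3)(u + 5), so J'(-7) = -5040.
Gradient descent moves in the -J' direction, i.e. u is increasing.
The nearest critical point in that direction is u = -5, where J'' = 1440 > 0 (a local minimum). The iterate converges there.

-5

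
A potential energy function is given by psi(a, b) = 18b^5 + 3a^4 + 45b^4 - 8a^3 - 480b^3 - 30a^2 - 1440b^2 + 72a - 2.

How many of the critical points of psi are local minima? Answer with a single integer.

4

psi separates as a function of a plus a function of b, so ∇psi=0 decouples.
∂psi/∂a = 12(a - 3)(a - 1)(a + 2) = 0 at a ∈ {-2, 1, 3}; ∂psi/∂b = 90b(b - 4)(b + 2)(b + 4) = 0 at b ∈ {-4, -2, 0, 4}.
The Hessian is diagonal: diag(psi_aa, psi_bb). Second derivatives: psi_aa(-2)=180, psi_aa(1)=-72, psi_aa(3)=120; psi_bb(-4)=-5760, psi_bb(-2)=2160, psi_bb(0)=-2880, psi_bb(4)=17280.
Local minima occur where both diagonal entries positive: (-2, -2), (-2, 4), (3, -2), (3, 4). Count: 4.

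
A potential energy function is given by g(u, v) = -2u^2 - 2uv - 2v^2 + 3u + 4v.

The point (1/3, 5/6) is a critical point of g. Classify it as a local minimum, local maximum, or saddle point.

local maximum

The Hessian of g is constant: H = [[-4, -2], [-2, -4]].
det(H) = (-4)·(-4) − (-2)² = 12.
det(H) > 0 and tr(H) = -8 < 0, so H is negative definite and the point is a local maximum.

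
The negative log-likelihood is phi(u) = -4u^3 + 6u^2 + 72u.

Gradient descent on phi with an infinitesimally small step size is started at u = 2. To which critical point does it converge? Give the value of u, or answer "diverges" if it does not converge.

phi'(u) = -12(u - 3)(u + 2), so phi'(2) = 48.
Gradient descent moves in the -phi' direction, i.e. u is decreasing.
The nearest critical point in that direction is u = -2, where phi'' = 60 > 0 (a local minimum). The iterate converges there.

-2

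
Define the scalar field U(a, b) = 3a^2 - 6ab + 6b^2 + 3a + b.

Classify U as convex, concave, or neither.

U is quadratic, so its Hessian is the constant matrix H = [[6, -6], [-6, 12]].
det(H) = 36, tr(H) = 18.
det(H) > 0 and tr(H) > 0, so H is positive definite everywhere: convex.

convex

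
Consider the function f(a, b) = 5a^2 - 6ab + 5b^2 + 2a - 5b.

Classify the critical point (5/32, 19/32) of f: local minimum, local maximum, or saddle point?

The Hessian of f is constant: H = [[10, -6], [-6, 10]].
det(H) = 10·10 − (-6)² = 64.
det(H) > 0 and tr(H) = 20 > 0, so H is positive definite and the point is a local minimum.

local minimum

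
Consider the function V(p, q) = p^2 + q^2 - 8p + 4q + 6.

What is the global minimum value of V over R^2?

-14

V(p,q) separates as A(p) + B(q) + 6, so its minimum is min A + min B + 6.
A'(p) = 2p - 8 vanishes at p ∈ {4}; B'(q) = 2q + 4 vanishes at q ∈ {-2}.
Local minima of A (where A''>0): A(4)=-16. Local minima of B: B(-2)=-4.
So the global minimum of V is A(4) + B(-2) + 6 = -16 − 4 + 6 = -14, attained at (4, -2).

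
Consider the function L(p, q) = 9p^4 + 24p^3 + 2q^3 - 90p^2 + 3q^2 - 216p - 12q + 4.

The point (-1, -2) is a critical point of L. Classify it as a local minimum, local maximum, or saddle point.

local maximum

The mixed partial ∂²L/∂p∂q is 0, so the Hessian at any point is diag(L_pp, L_qq) = diag(36(3p^2 + 4p - 5), 6(2q + 1)).
At (-1, -2): H = diag(-216, -18).
Both eigenvalues are negative, so H is negative definite: a local maximum.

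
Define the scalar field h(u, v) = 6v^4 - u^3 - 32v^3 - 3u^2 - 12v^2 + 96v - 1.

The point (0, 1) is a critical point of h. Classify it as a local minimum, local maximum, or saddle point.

The mixed partial ∂²h/∂u∂v is 0, so the Hessian at any point is diag(h_uu, h_vv) = diag(-6(u + 1), 24(3v^2 - 8v - 1)).
At (0, 1): H = diag(-6, -144).
Both eigenvalues are negative, so H is negative definite: a local maximum.

local maximum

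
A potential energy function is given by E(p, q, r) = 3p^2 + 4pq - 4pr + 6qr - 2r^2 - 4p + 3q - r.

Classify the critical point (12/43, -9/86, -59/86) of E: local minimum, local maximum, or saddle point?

saddle point

The Hessian is constant: H = [[6, 4, -4], [4, 0, 6], [-4, 6, -4]].
Leading principal minors: Δ₁ = 6, Δ₂ = -16, Δ₃ = -344.
The minors fit neither the all-positive nor the alternating-sign pattern, so H is indefinite: a saddle point.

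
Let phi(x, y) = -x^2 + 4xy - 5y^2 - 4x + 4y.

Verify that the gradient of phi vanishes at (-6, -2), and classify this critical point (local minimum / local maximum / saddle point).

∇phi = (-2x + 4y - 4, 4x - 10y + 4); substituting (-6, -2) gives ∇phi = (0, 0), so (-6, -2) is indeed a critical point.
The Hessian of phi is constant: H = [[-2, 4], [4, -10]].
det(H) = (-2)·(-10) − 4² = 4.
det(H) > 0 and tr(H) = -12 < 0, so H is negative definite and the point is a local maximum.

local maximum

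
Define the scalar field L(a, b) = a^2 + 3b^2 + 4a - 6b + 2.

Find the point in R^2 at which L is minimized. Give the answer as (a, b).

(-2, 1)

L(a,b) separates as P(a) + Q(b) + 2, so its minimum is min P + min Q + 2.
P'(a) = 2a + 4 vanishes at a ∈ {-2}; Q'(b) = 6b - 6 vanishes at b ∈ {1}.
Local minima of P (where P''>0): P(-2)=-4. Local minima of Q: Q(1)=-3.
So the global minimum of L is P(-2) + Q(1) + 2 = -4 − 3 + 2 = -5, attained at (-2, 1).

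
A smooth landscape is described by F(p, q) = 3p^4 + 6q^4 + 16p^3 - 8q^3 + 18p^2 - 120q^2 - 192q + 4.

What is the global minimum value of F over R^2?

F(p,q) separates as A(p) + B(q) + 4, so its minimum is min A + min B + 4.
A'(p) = 12p(p + 1)(p + 3) vanishes at p ∈ {-3, -1, 0}; B'(q) = 24(q - 4)(q + 1)(q + 2) vanishes at q ∈ {-2, -1, 4}.
Local minima of A (where A''>0): A(-3)=-27, A(0)=0. Local minima of B: B(-2)=64, B(4)=-1664.
So the global minimum of F is A(-3) + B(4) + 4 = -27 − 1664 + 4 = -1687, attained at (-3, 4).

-1687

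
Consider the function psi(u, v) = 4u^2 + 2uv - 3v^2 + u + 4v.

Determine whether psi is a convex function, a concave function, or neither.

psi is quadratic, so its Hessian is the constant matrix H = [[8, 2], [2, -6]].
det(H) = -52, tr(H) = 2.
det(H) < 0, so H is indefinite: neither convex nor concave.

neither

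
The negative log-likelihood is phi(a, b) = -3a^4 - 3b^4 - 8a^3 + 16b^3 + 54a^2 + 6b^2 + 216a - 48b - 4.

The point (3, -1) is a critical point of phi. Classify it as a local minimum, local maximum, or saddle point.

local maximum

The mixed partial ∂²phi/∂a∂b is 0, so the Hessian at any point is diag(phi_aa, phi_bb) = diag(12(-3a^2 - 4a + 9), 12(-3b^2 + 8b + 1)).
At (3, -1): H = diag(-360, -120).
Both eigenvalues are negative, so H is negative definite: a local maximum.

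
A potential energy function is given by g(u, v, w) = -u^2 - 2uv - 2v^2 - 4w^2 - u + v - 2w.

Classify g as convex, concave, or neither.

g is quadratic, so its Hessian is the constant matrix H = [[-2, -2, 0], [-2, -4, 0], [0, 0, -8]].
Leading principal minors: -2, 4, -32.
Signs alternate −, +, − ⇒ H ≺ 0 ⇒ concave.

concave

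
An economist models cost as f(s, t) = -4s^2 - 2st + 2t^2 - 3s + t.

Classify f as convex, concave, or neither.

f is quadratic, so its Hessian is the constant matrix H = [[-8, -2], [-2, 4]].
det(H) = -36, tr(H) = -4.
det(H) < 0, so H is indefinite: neither convex nor concave.

neither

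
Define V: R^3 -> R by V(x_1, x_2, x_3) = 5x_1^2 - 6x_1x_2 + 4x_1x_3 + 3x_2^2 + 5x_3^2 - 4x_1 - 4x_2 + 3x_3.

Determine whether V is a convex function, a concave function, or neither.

V is quadratic, so its Hessian is the constant matrix H = [[10, -6, 4], [-6, 6, 0], [4, 0, 10]].
Leading principal minors: 10, 24, 144.
All positive ⇒ H ≻ 0 ⇒ convex.

convex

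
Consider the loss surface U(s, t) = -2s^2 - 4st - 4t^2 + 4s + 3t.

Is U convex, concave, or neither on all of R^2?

concave

U is quadratic, so its Hessian is the constant matrix H = [[-4, -4], [-4, -8]].
det(H) = 16, tr(H) = -12.
det(H) > 0 and tr(H) < 0, so H is negative definite everywhere: concave.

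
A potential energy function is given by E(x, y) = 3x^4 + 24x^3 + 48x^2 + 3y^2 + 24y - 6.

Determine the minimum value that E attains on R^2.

-54

E(x,y) separates as P(x) + Q(y) − 6, so its minimum is min P + min Q − 6.
P'(x) = 12x(x + 2)(x + 4) vanishes at x ∈ {-4, -2, 0}; Q'(y) = 6y + 24 vanishes at y ∈ {-4}.
Local minima of P (where P''>0): P(-4)=0, P(0)=0. Local minima of Q: Q(-4)=-48.
So the global minimum of E is P(-4) + Q(-4) − 6 = 0 − 48 − 6 = -54, attained at (-4, -4).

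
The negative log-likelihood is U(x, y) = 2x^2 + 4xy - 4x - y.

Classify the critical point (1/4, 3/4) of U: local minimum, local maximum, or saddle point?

The Hessian of U is constant: H = [[4, 4], [4, 0]].
det(H) = 4·0 − 4² = -16.
Since det(H) < 0, H is indefinite and the critical point is a saddle point.

saddle point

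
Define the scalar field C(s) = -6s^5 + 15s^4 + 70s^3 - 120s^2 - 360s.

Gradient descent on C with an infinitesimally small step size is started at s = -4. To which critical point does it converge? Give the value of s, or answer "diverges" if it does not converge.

-2

C'(s) = -30(s - 3)(s - 2)(s + 1)(s + 2), so C'(-4) = -7560.
Gradient descent moves in the -C' direction, i.e. s is increasing.
The nearest critical point in that direction is s = -2, where C'' = 600 > 0 (a local minimum). The iterate converges there.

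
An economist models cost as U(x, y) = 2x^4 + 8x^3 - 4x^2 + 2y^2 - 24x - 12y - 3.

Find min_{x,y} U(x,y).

-39

U(x,y) separates as P(x) + Q(y) − 3, so its minimum is min P + min Q − 3.
P'(x) = 8(x - 1)(x + 1)(x + 3) vanishes at x ∈ {-3, -1, 1}; Q'(y) = 4y - 12 vanishes at y ∈ {3}.
Local minima of P (where P''>0): P(-3)=-18, P(1)=-18. Local minima of Q: Q(3)=-18.
So the global minimum of U is P(-3) + Q(3) − 3 = -18 − 18 − 3 = -39, attained at (-3, 3).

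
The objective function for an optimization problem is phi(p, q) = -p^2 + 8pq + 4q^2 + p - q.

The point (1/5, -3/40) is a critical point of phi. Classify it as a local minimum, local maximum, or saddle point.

saddle point

The Hessian of phi is constant: H = [[-2, 8], [8, 8]].
det(H) = (-2)·8 − 8² = -80.
Since det(H) < 0, H is indefinite and the critical point is a saddle point.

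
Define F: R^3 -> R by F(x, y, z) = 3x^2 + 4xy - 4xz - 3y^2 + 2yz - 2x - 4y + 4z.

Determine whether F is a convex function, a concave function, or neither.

F is quadratic, so its Hessian is the constant matrix H = [[6, 4, -4], [4, -6, 2], [-4, 2, 0]].
Leading principal minors: 6, -52, 8.
Neither pattern holds ⇒ H is indefinite ⇒ neither convex nor concave.

neither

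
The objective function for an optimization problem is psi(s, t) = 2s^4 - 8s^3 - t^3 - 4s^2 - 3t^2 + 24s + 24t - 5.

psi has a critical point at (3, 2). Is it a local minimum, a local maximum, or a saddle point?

saddle point

The mixed partial ∂²psi/∂s∂t is 0, so the Hessian at any point is diag(psi_ss, psi_tt) = diag(8(3s^2 - 6s - 1), -6(t + 1)).
At (3, 2): H = diag(64, -18).
The eigenvalues have opposite signs, so H is indefinite: a saddle point.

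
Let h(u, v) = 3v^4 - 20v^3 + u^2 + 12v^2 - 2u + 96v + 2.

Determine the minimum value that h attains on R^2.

-60

h(u,v) separates as P(u) + Q(v) + 2, so its minimum is min P + min Q + 2.
P'(u) = 2u - 2 vanishes at u ∈ {1}; Q'(v) = 12(v - 4)(v - 2)(v + 1) vanishes at v ∈ {-1, 2, 4}.
Local minima of P (where P''>0): P(1)=-1. Local minima of Q: Q(-1)=-61, Q(4)=64.
So the global minimum of h is P(1) + Q(-1) + 2 = -1 − 61 + 2 = -60, attained at (1, -1).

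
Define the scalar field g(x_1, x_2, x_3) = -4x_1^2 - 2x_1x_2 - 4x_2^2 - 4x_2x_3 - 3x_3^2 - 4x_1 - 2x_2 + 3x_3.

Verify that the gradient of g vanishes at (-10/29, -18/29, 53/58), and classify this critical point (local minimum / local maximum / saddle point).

∇g = (-8x_1 - 2x_2 - 4, -2x_1 - 8x_2 - 4x_3 - 2, -4x_2 - 6x_3 + 3); substituting (-10/29, -18/29, 53/58) gives ∇g = (0, 0, 0), so (-10/29, -18/29, 53/58) is indeed a critical point.
The Hessian is constant: H = [[-8, -2, 0], [-2, -8, -4], [0, -4, -6]].
Leading principal minors: Δ₁ = -8, Δ₂ = 60, Δ₃ = -232.
The minors alternate sign starting negative (−, +, −), so H is negative definite: a local maximum.

local maximum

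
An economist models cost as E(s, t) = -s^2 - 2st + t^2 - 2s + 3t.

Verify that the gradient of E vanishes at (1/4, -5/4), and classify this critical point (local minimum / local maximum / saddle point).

∇E = (-2s - 2t - 2, -2s + 2t + 3); substituting (1/4, -5/4) gives ∇E = (0, 0), so (1/4, -5/4) is indeed a critical point.
The Hessian of E is constant: H = [[-2, -2], [-2, 2]].
det(H) = (-2)·2 − (-2)² = -8.
Since det(H) < 0, H is indefinite and the critical point is a saddle point.

saddle point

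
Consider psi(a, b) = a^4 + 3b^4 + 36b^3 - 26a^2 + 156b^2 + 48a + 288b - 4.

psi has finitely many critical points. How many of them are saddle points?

psi separates as a function of a plus a function of b, so ∇psi=0 decouples.
∂psi/∂a = 4(a - 3)(a - 1)(a + 4) = 0 at a ∈ {-4, 1, 3}; ∂psi/∂b = 12(b + 2)(b + 3)(b + 4) = 0 at b ∈ {-4, -3, -2}.
The Hessian is diagonal: diag(psi_aa, psi_bb). Second derivatives: psi_aa(-4)=140, psi_aa(1)=-40, psi_aa(3)=56; psi_bb(-4)=24, psi_bb(-3)=-12, psi_bb(-2)=24.
Saddle points occur where the two diagonal entries have opposite signs: (-4, -3), (1, -4), (1, -2), (3, -3). Count: 4.

4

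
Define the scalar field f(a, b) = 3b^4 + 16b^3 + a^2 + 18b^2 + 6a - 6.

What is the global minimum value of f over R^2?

f(a,b) separates as P(a) + Q(b) − 6, so its minimum is min P + min Q − 6.
P'(a) = 2a + 6 vanishes at a ∈ {-3}; Q'(b) = 12b(b + 1)(b + 3) vanishes at b ∈ {-3, -1, 0}.
Local minima of P (where P''>0): P(-3)=-9. Local minima of Q: Q(-3)=-27, Q(0)=0.
So the global minimum of f is P(-3) + Q(-3) − 6 = -9 − 27 − 6 = -42, attained at (-3, -3).

-42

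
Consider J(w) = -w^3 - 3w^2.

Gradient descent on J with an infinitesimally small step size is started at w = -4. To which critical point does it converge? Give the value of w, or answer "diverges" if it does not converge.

J'(w) = -3w(w + 2), so J'(-4) = -24.
Gradient descent moves in the -J' direction, i.e. w is increasing.
The nearest critical point in that direction is w = -2, where J'' = 6 > 0 (a local minimum). The iterate converges there.

-2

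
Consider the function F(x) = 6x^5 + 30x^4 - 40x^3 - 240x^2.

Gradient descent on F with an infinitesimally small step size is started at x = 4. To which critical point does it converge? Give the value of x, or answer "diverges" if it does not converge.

2

F'(x) = 30x(x - 2)(x + 2)(x + 4), so F'(4) = 11520.
Gradient descent moves in the -F' direction, i.e. x is decreasing.
The nearest critical point in that direction is x = 2, where F'' = 1440 > 0 (a local minimum). The iterate converges there.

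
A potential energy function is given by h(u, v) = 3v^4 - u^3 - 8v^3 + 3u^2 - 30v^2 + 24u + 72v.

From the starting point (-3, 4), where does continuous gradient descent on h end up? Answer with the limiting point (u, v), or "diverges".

(-2, 3)

h is separable, so gradient descent decouples: u follows -∂h/∂u, v follows -∂h/∂v.
∂h/∂u = -3(u - 4)(u + 2); at u=-3 this is -21, so u increases.
∂h/∂v = 12(v - 3)(v - 1)(v + 2); at v=4 this is 216, so v decreases.
u converges to its nearest critical value -2 (a local min of the u-part); v converges to 3. The iterate converges to (-2, 3).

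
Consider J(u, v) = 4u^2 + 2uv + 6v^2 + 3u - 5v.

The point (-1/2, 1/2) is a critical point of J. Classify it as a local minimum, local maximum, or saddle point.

local minimum

The Hessian of J is constant: H = [[8, 2], [2, 12]].
det(H) = 8·12 − 2² = 92.
det(H) > 0 and tr(H) = 20 > 0, so H is positive definite and the point is a local minimum.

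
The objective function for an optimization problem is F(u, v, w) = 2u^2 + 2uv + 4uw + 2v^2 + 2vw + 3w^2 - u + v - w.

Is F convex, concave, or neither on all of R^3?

F is quadratic, so its Hessian is the constant matrix H = [[4, 2, 4], [2, 4, 2], [4, 2, 6]].
Leading principal minors: 4, 12, 24.
All positive ⇒ H ≻ 0 ⇒ convex.

convex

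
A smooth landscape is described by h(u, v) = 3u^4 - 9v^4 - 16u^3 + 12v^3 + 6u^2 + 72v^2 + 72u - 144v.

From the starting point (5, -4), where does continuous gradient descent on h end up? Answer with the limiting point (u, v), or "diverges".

h is separable, so gradient descent decouples: u follows -∂h/∂u, v follows -∂h/∂v.
∂h/∂u = 12(u - 3)(u - 2)(u + 1); at u=5 this is 432, so u decreases.
∂h/∂v = -36(v - 2)(v - 1)(v + 2); at v=-4 this is 2160, so v decreases.
The v-coordinate has no critical point in that direction and runs off to infinity.

diverges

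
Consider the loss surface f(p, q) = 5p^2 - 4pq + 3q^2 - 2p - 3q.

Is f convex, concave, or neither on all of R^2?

f is quadratic, so its Hessian is the constant matrix H = [[10, -4], [-4, 6]].
det(H) = 44, tr(H) = 16.
det(H) > 0 and tr(H) > 0, so H is positive definite everywhere: convex.

convex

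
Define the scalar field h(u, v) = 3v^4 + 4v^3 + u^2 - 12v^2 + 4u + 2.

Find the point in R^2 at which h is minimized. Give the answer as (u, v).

h(u,v) separates as P(u) + Q(v) + 2, so its minimum is min P + min Q + 2.
P'(u) = 2u + 4 vanishes at u ∈ {-2}; Q'(v) = 12v(v - 1)(v + 2) vanishes at v ∈ {-2, 0, 1}.
Local minima of P (where P''>0): P(-2)=-4. Local minima of Q: Q(-2)=-32, Q(1)=-5.
So the global minimum of h is P(-2) + Q(-2) + 2 = -4 − 32 + 2 = -34, attained at (-2, -2).

(-2, -2)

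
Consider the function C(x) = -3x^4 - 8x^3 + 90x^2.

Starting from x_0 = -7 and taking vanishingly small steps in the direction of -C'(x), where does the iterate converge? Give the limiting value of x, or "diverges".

C'(x) = -12x(x - 3)(x + 5), so C'(-7) = 1680.
Gradient descent moves in the -C' direction, i.e. x is decreasing.
There is no critical point below x=-7, and C' keeps the same sign, so the iterate runs off to −∞.

diverges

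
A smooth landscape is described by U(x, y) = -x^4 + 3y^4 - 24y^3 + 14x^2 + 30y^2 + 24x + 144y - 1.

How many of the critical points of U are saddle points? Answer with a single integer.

U separates as a function of x plus a function of y, so ∇U=0 decouples.
∂U/∂x = -4(x - 3)(x + 1)(x + 2) = 0 at x ∈ {-2, -1, 3}; ∂U/∂y = 12(y - 4)(y - 3)(y + 1) = 0 at y ∈ {-1, 3, 4}.
The Hessian is diagonal: diag(U_xx, U_yy). Second derivatives: U_xx(-2)=-20, U_xx(-1)=16, U_xx(3)=-80; U_yy(-1)=240, U_yy(3)=-48, U_yy(4)=60.
Saddle points occur where the two diagonal entries have opposite signs: (-2, -1), (-2, 4), (-1, 3), (3, -1), (3, 4). Count: 5.

5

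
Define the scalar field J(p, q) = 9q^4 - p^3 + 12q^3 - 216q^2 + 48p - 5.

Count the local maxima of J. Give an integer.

1

J separates as a function of p plus a function of q, so ∇J=0 decouples.
∂J/∂p = -3(p - 4)(p + 4) = 0 at p ∈ {-4, 4}; ∂J/∂q = 36q(q - 3)(q + 4) = 0 at q ∈ {-4, 0, 3}.
The Hessian is diagonal: diag(J_pp, J_qq). Second derivatives: J_pp(-4)=24, J_pp(4)=-24; J_qq(-4)=1008, J_qq(0)=-432, J_qq(3)=756.
Local maxima occur where both diagonal entries negative: (4, 0). Count: 1.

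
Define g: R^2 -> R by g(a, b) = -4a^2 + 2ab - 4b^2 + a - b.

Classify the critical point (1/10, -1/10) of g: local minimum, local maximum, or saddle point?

The Hessian of g is constant: H = [[-8, 2], [2, -8]].
det(H) = (-8)·(-8) − 2² = 60.
det(H) > 0 and tr(H) = -16 < 0, so H is negative definite and the point is a local maximum.

local maximum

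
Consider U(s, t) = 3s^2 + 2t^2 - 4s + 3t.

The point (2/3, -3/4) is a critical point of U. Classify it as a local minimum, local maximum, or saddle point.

The Hessian of U is constant: H = [[6, 0], [0, 4]].
det(H) = 6·4 − 0² = 24.
det(H) > 0 and tr(H) = 10 > 0, so H is positive definite and the point is a local minimum.

local minimum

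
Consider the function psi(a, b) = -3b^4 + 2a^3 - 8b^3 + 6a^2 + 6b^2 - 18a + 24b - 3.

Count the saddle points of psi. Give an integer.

3

psi separates as a function of a plus a function of b, so ∇psi=0 decouples.
∂psi/∂a = 6(a - 1)(a + 3) = 0 at a ∈ {-3, 1}; ∂psi/∂b = -12(b - 1)(b + 1)(b + 2) = 0 at b ∈ {-2, -1, 1}.
The Hessian is diagonal: diag(psi_aa, psi_bb). Second derivatives: psi_aa(-3)=-24, psi_aa(1)=24; psi_bb(-2)=-36, psi_bb(-1)=24, psi_bb(1)=-72.
Saddle points occur where the two diagonal entries have opposite signs: (-3, -1), (1, -2), (1, 1). Count: 3.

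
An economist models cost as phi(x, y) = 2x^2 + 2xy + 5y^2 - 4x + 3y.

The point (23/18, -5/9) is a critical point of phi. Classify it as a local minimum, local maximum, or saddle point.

local minimum

The Hessian of phi is constant: H = [[4, 2], [2, 10]].
det(H) = 4·10 − 2² = 36.
det(H) > 0 and tr(H) = 14 > 0, so H is positive definite and the point is a local minimum.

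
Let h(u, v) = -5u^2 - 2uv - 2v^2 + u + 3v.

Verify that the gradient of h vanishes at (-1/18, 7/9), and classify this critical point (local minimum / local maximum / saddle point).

∇h = (-10u - 2v + 1, -2u - 4v + 3); substituting (-1/18, 7/9) gives ∇h = (0, 0), so (-1/18, 7/9) is indeed a critical point.
The Hessian of h is constant: H = [[-10, -2], [-2, -4]].
det(H) = (-10)·(-4) − (-2)² = 36.
det(H) > 0 and tr(H) = -14 < 0, so H is negative definite and the point is a local maximum.

local maximum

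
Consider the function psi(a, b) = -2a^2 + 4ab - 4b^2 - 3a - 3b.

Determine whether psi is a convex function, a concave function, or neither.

psi is quadratic, so its Hessian is the constant matrix H = [[-4, 4], [4, -8]].
det(H) = 16, tr(H) = -12.
det(H) > 0 and tr(H) < 0, so H is negative definite everywhere: concave.

concave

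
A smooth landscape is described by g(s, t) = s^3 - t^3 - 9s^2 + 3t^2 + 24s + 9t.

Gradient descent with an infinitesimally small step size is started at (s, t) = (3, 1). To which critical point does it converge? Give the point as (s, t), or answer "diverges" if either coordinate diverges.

(4, -1)

g is separable, so gradient descent decouples: s follows -∂g/∂s, t follows -∂g/∂t.
∂g/∂s = 3(s - 4)(s - 2); at s=3 this is -3, so s increases.
∂g/∂t = -3(t - 3)(t + 1); at t=1 this is 12, so t decreases.
s converges to its nearest critical value 4 (a local min of the s-part); t converges to -1. The iterate converges to (4, -1).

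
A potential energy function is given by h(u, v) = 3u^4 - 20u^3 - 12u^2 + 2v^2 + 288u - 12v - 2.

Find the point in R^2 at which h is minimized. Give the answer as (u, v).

h(u,v) separates as P(u) + Q(v) − 2, so its minimum is min P + min Q − 2.
P'(u) = 12(u - 4)(u - 3)(u + 2) vanishes at u ∈ {-2, 3, 4}; Q'(v) = 4v - 12 vanishes at v ∈ {3}.
Local minima of P (where P''>0): P(-2)=-416, P(4)=448. Local minima of Q: Q(3)=-18.
So the global minimum of h is P(-2) + Q(3) − 2 = -416 − 18 − 2 = -436, attained at (-2, 3).

(-2, 3)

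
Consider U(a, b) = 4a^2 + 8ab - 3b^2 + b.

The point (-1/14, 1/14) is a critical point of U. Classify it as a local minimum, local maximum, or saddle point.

saddle point

The Hessian of U is constant: H = [[8, 8], [8, -6]].
det(H) = 8·(-6) − 8² = -112.
Since det(H) < 0, H is indefinite and the critical point is a saddle point.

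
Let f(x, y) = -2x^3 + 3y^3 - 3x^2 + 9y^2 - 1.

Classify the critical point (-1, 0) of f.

The mixed partial ∂²f/∂x∂y is 0, so the Hessian at any point is diag(f_xx, f_yy) = diag(-6(2x + 1), 18(y + 1)).
At (-1, 0): H = diag(6, 18).
Both eigenvalues are positive, so H is positive definite: a local minimum.

local minimum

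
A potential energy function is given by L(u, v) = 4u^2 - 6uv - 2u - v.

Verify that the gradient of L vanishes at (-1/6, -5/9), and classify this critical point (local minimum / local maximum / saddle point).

saddle point

∇L = (8u - 6v - 2, -6u - 1); substituting (-1/6, -5/9) gives ∇L = (0, 0), so (-1/6, -5/9) is indeed a critical point.
The Hessian of L is constant: H = [[8, -6], [-6, 0]].
det(H) = 8·0 − (-6)² = -36.
Since det(H) < 0, H is indefinite and the critical point is a saddle point.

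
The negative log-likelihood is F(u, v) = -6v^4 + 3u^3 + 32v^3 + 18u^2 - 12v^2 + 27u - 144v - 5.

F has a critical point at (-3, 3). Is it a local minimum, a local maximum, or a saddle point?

local maximum

The mixed partial ∂²F/∂u∂v is 0, so the Hessian at any point is diag(F_uu, F_vv) = diag(18(u + 2), 24(-3v^2 + 8v - 1)).
At (-3, 3): H = diag(-18, -96).
Both eigenvalues are negative, so H is negative definite: a local maximum.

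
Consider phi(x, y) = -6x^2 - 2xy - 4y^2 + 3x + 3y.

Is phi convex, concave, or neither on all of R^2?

concave

phi is quadratic, so its Hessian is the constant matrix H = [[-12, -2], [-2, -8]].
det(H) = 92, tr(H) = -20.
det(H) > 0 and tr(H) < 0, so H is negative definite everywhere: concave.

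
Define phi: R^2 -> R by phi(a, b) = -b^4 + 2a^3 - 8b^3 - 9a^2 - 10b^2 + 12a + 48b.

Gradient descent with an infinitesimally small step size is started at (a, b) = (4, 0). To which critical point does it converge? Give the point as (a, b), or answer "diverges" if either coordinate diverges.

(2, -3)

phi is separable, so gradient descent decouples: a follows -∂phi/∂a, b follows -∂phi/∂b.
∂phi/∂a = 6(a - 2)(a - 1); at a=4 this is 36, so a decreases.
∂phi/∂b = -4(b - 1)(b + 3)(b + 4); at b=0 this is 48, so b decreases.
a converges to its nearest critical value 2 (a local min of the a-part); b converges to -3. The iterate converges to (2, -3).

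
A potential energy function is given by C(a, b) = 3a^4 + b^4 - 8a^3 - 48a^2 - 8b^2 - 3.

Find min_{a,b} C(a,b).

-531

C(a,b) separates as P(a) + Q(b) − 3, so its minimum is min P + min Q − 3.
P'(a) = 12a(a - 4)(a + 2) vanishes at a ∈ {-2, 0, 4}; Q'(b) = 4b(b - 2)(b + 2) vanishes at b ∈ {-2, 0, 2}.
Local minima of P (where P''>0): P(-2)=-80, P(4)=-512. Local minima of Q: Q(-2)=-16, Q(2)=-16.
So the global minimum of C is P(4) + Q(-2) − 3 = -512 − 16 − 3 = -531, attained at (4, -2).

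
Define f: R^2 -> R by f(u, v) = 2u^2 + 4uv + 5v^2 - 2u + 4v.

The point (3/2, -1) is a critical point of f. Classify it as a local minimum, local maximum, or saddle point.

The Hessian of f is constant: H = [[4, 4], [4, 10]].
det(H) = 4·10 − 4² = 24.
det(H) > 0 and tr(H) = 14 > 0, so H is positive definite and the point is a local minimum.

local minimum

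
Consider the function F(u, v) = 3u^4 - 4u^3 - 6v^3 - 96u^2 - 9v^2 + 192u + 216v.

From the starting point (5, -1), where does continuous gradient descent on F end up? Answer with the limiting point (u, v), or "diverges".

F is separable, so gradient descent decouples: u follows -∂F/∂u, v follows -∂F/∂v.
∂F/∂u = 12(u - 4)(u - 1)(u + 4); at u=5 this is 432, so u decreases.
∂F/∂v = -18(v - 3)(v + 4); at v=-1 this is 216, so v decreases.
u converges to its nearest critical value 4 (a local min of the u-part); v converges to -4. The iterate converges to (4, -4).

(4, -4)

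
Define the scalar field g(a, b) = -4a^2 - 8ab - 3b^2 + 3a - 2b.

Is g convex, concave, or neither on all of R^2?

neither

g is quadratic, so its Hessian is the constant matrix H = [[-8, -8], [-8, -6]].
det(H) = -16, tr(H) = -14.
det(H) < 0, so H is indefinite: neither convex nor concave.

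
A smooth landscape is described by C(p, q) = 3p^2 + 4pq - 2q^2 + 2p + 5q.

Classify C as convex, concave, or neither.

C is quadratic, so its Hessian is the constant matrix H = [[6, 4], [4, -4]].
det(H) = -40, tr(H) = 2.
det(H) < 0, so H is indefinite: neither convex nor concave.

neither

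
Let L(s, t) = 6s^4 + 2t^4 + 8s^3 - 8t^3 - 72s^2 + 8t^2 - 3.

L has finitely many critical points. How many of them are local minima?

L separates as a function of s plus a function of t, so ∇L=0 decouples.
∂L/∂s = 24s(s - 2)(s + 3) = 0 at s ∈ {-3, 0, 2}; ∂L/∂t = 8t(t - 2)(t - 1) = 0 at t ∈ {0, 1, 2}.
The Hessian is diagonal: diag(L_ss, L_tt). Second derivatives: L_ss(-3)=360, L_ss(0)=-144, L_ss(2)=240; L_tt(0)=16, L_tt(1)=-8, L_tt(2)=16.
Local minima occur where both diagonal entries positive: (-3, 0), (-3, 2), (2, 0), (2, 2). Count: 4.

4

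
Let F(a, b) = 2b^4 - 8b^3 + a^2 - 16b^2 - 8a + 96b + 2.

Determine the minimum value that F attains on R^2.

F(a,b) separates as P(a) + Q(b) + 2, so its minimum is min P + min Q + 2.
P'(a) = 2a - 8 vanishes at a ∈ {4}; Q'(b) = 8(b - 3)(b - 2)(b + 2) vanishes at b ∈ {-2, 2, 3}.
Local minima of P (where P''>0): P(4)=-16. Local minima of Q: Q(-2)=-160, Q(3)=90.
So the global minimum of F is P(4) + Q(-2) + 2 = -16 − 160 + 2 = -174, attained at (4, -2).

-174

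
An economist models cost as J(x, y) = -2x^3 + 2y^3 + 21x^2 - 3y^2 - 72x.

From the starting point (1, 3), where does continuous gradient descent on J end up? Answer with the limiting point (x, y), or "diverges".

J is separable, so gradient descent decouples: x follows -∂J/∂x, y follows -∂J/∂y.
∂J/∂x = -6(x - 4)(x - 3); at x=1 this is -36, so x increases.
∂J/∂y = 6y(y - 1); at y=3 this is 36, so y decreases.
x converges to its nearest critical value 3 (a local min of the x-part); y converges to 1. The iterate converges to (3, 1).

(3, 1)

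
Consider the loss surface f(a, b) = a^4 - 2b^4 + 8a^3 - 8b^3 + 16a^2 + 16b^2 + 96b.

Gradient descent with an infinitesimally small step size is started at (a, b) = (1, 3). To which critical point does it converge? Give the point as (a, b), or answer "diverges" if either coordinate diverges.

f is separable, so gradient descent decouples: a follows -∂f/∂a, b follows -∂f/∂b.
∂f/∂a = 4a(a + 2)(a + 4); at a=1 this is 60, so a decreases.
∂f/∂b = -8(b - 2)(b + 2)(b + 3); at b=3 this is -240, so b increases.
The b-coordinate has no critical point in that direction and runs off to infinity.

diverges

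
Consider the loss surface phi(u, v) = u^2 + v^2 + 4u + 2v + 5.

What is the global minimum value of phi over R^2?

0

phi(u,v) separates as P(u) + Q(v) + 5, so its minimum is min P + min Q + 5.
P'(u) = 2u + 4 vanishes at u ∈ {-2}; Q'(v) = 2v + 2 vanishes at v ∈ {-1}.
Local minima of P (where P''>0): P(-2)=-4. Local minima of Q: Q(-1)=-1.
So the global minimum of phi is P(-2) + Q(-1) + 5 = -4 − 1 + 5 = 0, attained at (-2, -1).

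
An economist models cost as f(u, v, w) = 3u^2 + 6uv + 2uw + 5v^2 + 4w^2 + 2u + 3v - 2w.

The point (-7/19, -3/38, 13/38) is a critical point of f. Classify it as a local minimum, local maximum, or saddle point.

The Hessian is constant: H = [[6, 6, 2], [6, 10, 0], [2, 0, 8]].
Leading principal minors: Δ₁ = 6, Δ₂ = 24, Δ₃ = 152.
All leading minors are positive, so H is positive definite: a local minimum.

local minimum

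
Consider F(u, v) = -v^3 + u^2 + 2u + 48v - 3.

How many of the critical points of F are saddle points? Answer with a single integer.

F separates as a function of u plus a function of v, so ∇F=0 decouples.
∂F/∂u = 2(u + 1) = 0 at u ∈ {-1}; ∂F/∂v = -3(v - 4)(v + 4) = 0 at v ∈ {-4, 4}.
The Hessian is diagonal: diag(F_uu, F_vv). Second derivatives: F_uu(-1)=2; F_vv(-4)=24, F_vv(4)=-24.
Saddle points occur where the two diagonal entries have opposite signs: (-1, 4). Count: 1.

1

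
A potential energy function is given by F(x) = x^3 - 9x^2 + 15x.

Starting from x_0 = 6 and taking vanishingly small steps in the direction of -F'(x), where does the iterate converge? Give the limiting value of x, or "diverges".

5

F'(x) = 3(x - 5)(x - 1), so F'(6) = 15.
Gradient descent moves in the -F' direction, i.e. x is decreasing.
The nearest critical point in that direction is x = 5, where F'' = 12 > 0 (a local minimum). The iterate converges there.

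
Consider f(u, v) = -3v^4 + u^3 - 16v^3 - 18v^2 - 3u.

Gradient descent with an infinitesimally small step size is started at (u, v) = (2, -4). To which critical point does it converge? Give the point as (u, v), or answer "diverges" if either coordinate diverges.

f is separable, so gradient descent decouples: u follows -∂f/∂u, v follows -∂f/∂v.
∂f/∂u = 3(u - 1)(u + 1); at u=2 this is 9, so u decreases.
∂f/∂v = -12v(v + 1)(v + 3); at v=-4 this is 144, so v decreases.
The v-coordinate has no critical point in that direction and runs off to infinity.

diverges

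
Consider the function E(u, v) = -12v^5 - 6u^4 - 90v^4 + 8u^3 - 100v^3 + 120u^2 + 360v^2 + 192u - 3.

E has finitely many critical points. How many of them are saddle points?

E separates as a function of u plus a function of v, so ∇E=0 decouples.
∂E/∂u = -24(u - 4)(u + 1)(u + 2) = 0 at u ∈ {-2, -1, 4}; ∂E/∂v = -60v(v - 1)(v + 3)(v + 4) = 0 at v ∈ {-4, -3, 0, 1}.
The Hessian is diagonal: diag(E_uu, E_vv). Second derivatives: E_uu(-2)=-144, E_uu(-1)=120, E_uu(4)=-720; E_vv(-4)=1200, E_vv(-3)=-720, E_vv(0)=720, E_vv(1)=-1200.
Saddle points occur where the two diagonal entries have opposite signs: (-2, -4), (-2, 0), (-1, -3), (-1, 1), (4, -4), (4, 0). Count: 6.

6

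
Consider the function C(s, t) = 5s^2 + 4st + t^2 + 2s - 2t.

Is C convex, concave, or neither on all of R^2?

C is quadratic, so its Hessian is the constant matrix H = [[10, 4], [4, 2]].
det(H) = 4, tr(H) = 12.
det(H) > 0 and tr(H) > 0, so H is positive definite everywhere: convex.

convex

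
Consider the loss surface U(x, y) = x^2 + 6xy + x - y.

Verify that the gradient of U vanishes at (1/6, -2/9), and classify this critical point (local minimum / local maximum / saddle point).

saddle point

∇U = (2x + 6y + 1, 6x - 1); substituting (1/6, -2/9) gives ∇U = (0, 0), so (1/6, -2/9) is indeed a critical point.
The Hessian of U is constant: H = [[2, 6], [6, 0]].
det(H) = 2·0 − 6² = -36.
Since det(H) < 0, H is indefinite and the critical point is a saddle point.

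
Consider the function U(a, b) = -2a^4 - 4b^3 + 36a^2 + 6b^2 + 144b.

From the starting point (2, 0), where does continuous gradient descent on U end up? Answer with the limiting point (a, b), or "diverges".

(0, -3)

U is separable, so gradient descent decouples: a follows -∂U/∂a, b follows -∂U/∂b.
∂U/∂a = -8a(a - 3)(a + 3); at a=2 this is 80, so a decreases.
∂U/∂b = -12(b - 4)(b + 3); at b=0 this is 144, so b decreases.
a converges to its nearest critical value 0 (a local min of the a-part); b converges to -3. The iterate converges to (0, -3).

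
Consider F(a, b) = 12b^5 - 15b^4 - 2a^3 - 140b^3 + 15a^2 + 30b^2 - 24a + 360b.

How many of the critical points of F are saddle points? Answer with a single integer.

4

F separates as a function of a plus a function of b, so ∇F=0 decouples.
∂F/∂a = -6(a - 4)(a - 1) = 0 at a ∈ {1, 4}; ∂F/∂b = 60(b - 3)(b - 1)(b + 1)(b + 2) = 0 at b ∈ {-2, -1, 1, 3}.
The Hessian is diagonal: diag(F_aa, F_bb). Second derivatives: F_aa(1)=18, F_aa(4)=-18; F_bb(-2)=-900, F_bb(-1)=480, F_bb(1)=-720, F_bb(3)=2400.
Saddle points occur where the two diagonal entries have opposite signs: (1, -2), (1, 1), (4, -1), (4, 3). Count: 4.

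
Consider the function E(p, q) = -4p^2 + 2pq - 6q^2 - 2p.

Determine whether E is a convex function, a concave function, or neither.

E is quadratic, so its Hessian is the constant matrix H = [[-8, 2], [2, -12]].
det(H) = 92, tr(H) = -20.
det(H) > 0 and tr(H) < 0, so H is negative definite everywhere: concave.

concave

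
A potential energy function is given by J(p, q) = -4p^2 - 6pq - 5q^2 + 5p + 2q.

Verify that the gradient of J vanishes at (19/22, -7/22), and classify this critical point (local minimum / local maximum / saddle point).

local maximum

∇J = (-8p - 6q + 5, -6p - 10q + 2); substituting (19/22, -7/22) gives ∇J = (0, 0), so (19/22, -7/22) is indeed a critical point.
The Hessian of J is constant: H = [[-8, -6], [-6, -10]].
det(H) = (-8)·(-10) − (-6)² = 44.
det(H) > 0 and tr(H) = -18 < 0, so H is negative definite and the point is a local maximum.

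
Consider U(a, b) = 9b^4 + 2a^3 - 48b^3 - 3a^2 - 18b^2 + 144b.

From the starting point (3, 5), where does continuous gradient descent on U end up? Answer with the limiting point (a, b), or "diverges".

(1, 4)

U is separable, so gradient descent decouples: a follows -∂U/∂a, b follows -∂U/∂b.
∂U/∂a = 6a(a - 1); at a=3 this is 36, so a decreases.
∂U/∂b = 36(b - 4)(b - 1)(b + 1); at b=5 this is 864, so b decreases.
a converges to its nearest critical value 1 (a local min of the a-part); b converges to 4. The iterate converges to (1, 4).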